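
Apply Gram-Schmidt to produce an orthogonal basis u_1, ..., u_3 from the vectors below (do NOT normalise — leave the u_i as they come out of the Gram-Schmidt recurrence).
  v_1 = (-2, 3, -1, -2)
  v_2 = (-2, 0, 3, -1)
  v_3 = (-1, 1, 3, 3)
Orthogonal basis:
  u_1 = (-2, 3, -1, -2)
  u_2 = (-5/3, -1/2, 19/6, -2/3)
  u_3 = (-91/243, 161/81, 181/243, 725/243)

Apply the Gram-Schmidt recurrence
  u_1 = v_1
  u_i = v_i − Σ_{j<i} ((v_i · u_j) / (u_j · u_j)) · u_j.

Step by step this gives:
  u_1 = (-2, 3, -1, -2)
  u_2 = (-5/3, -1/2, 19/6, -2/3)
  u_3 = (-91/243, 161/81, 181/243, 725/243)

Orthogonality check:
  u_2 · u_1 = 0 (should be 0)
  u_3 · u_1 = 0 (should be 0)
  u_3 · u_2 = 0 (should be 0)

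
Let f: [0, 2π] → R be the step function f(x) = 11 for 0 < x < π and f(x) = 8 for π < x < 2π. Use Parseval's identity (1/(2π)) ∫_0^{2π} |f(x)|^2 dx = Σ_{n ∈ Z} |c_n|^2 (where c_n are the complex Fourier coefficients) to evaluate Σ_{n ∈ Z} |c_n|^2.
Σ |c_n|^2 = 185/2

Parseval equates the L^2 energy of f (normalised by 1/(2π)) with the ℓ^2 sum of its Fourier coefficients: (1/(2π)) ∫_0^{2π} |f|^2 = Σ |c_n|^2.
Compute the left side: (1/(2π)) [∫_0^π 11^2 dx + ∫_π^{2π} 8^2 dx] = (1/(2π)) · (121π + 64π) = (121 + 64)/2 = 185/2.
So Σ_{n ∈ Z} |c_n|^2 = 185/2.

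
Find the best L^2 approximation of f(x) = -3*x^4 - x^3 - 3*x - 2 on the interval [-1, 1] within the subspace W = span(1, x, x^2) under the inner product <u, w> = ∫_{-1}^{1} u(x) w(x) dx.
g(x) = -18*x^2/7 - 18*x/5 - 61/35

The best approximation g ∈ W is the orthogonal projection of f onto W. Writing g = a_0 + a_1 x + a_2 x^2, the coefficients solve the normal equations G · a = b where
  G_{ij} = <φ_i, φ_j> and b_i = <f, φ_i>, with φ_0 = 1, φ_1 = x, φ_2 = x^2.
G =
  [2, 0, 2/3]
  [0, 2/3, 0]
  [2/3, 0, 2/5],
b = (-26/5, -12/5, -46/21).
Solving gives a_0 = -61/35, a_1 = -18/5, a_2 = -18/7, so
  g(x) = -18*x^2/7 - 18*x/5 - 61/35.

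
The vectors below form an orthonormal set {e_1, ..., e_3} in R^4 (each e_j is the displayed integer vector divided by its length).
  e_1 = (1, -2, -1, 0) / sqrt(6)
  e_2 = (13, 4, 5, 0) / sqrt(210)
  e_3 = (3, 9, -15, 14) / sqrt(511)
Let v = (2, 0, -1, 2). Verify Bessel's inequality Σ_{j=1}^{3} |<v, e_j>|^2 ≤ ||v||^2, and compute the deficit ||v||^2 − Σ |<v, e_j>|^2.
Σ |<v, e_j>|^2 = 3029/365; ||v||^2 = 9; deficit = 256/365

Write each e_j = u_j / sqrt(<u_j, u_j>) where u_j is the displayed integer vector. Then <v, e_j> = <v, u_j> / sqrt(<u_j, u_j>), so |<v, e_j>|^2 = <v, u_j>^2 / <u_j, u_j>.
Coefficients: <v, e_1> = 3/sqrt(6), <v, e_2> = 21/sqrt(210), <v, e_3> = 49/sqrt(511).
Square and sum: Σ |<v, e_j>|^2 = 3029/365.
Compute ||v||^2 = v·v = 9.
Deficit = 9 − 3029/365 = 256/365 ≥ 0, confirming Bessel's inequality. (The deficit equals ||v − Σ <v,e_j> e_j||^2, the squared distance from v to span{e_j}.)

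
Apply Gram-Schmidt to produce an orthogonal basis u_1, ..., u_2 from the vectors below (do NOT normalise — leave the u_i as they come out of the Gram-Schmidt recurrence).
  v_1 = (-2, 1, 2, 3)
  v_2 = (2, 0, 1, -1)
Orthogonal basis:
  u_1 = (-2, 1, 2, 3)
  u_2 = (13/9, 5/18, 14/9, -1/6)

Apply the Gram-Schmidt recurrence
  u_1 = v_1
  u_i = v_i − Σ_{j<i} ((v_i · u_j) / (u_j · u_j)) · u_j.

Step by step this gives:
  u_1 = (-2, 1, 2, 3)
  u_2 = (13/9, 5/18, 14/9, -1/6)

Orthogonality check:
  u_2 · u_1 = 0 (should be 0)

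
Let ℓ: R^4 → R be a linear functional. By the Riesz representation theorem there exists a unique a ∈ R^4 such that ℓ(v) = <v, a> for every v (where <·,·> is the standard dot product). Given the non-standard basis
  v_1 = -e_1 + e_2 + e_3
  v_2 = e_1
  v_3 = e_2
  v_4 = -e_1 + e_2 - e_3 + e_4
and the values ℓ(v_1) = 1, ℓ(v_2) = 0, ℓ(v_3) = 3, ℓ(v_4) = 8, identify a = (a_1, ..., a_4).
a = (0, 3, -2, 3)

Write a = (a_1, ..., a_4) in the standard basis. For each basis vector v_i, ℓ(v_i) = <v_i, a> is a linear equation in the a_j's. Collect the n equations into a matrix system V a = ℓ, where row i of V is v_i (expressed in the standard basis). Since V is invertible (lower-triangular with 1s on the diagonal, up to permutation), solve by back-substitution:
  V =
[[-1, 1, 1, 0],
 [1, 0, 0, 0],
 [0, 1, 0, 0],
 [-1, 1, -1, 1]]
  V a = (1, 0, 3, 8)
Solving gives a = (0, 3, -2, 3).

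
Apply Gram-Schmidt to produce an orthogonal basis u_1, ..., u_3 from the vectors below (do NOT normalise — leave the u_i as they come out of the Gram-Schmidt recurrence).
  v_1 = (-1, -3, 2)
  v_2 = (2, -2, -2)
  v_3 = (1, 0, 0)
Orthogonal basis:
  u_1 = (-1, -3, 2)
  u_2 = (2, -2, -2)
  u_3 = (25/42, 5/42, 10/21)

Apply the Gram-Schmidt recurrence
  u_1 = v_1
  u_i = v_i − Σ_{j<i} ((v_i · u_j) / (u_j · u_j)) · u_j.

Step by step this gives:
  u_1 = (-1, -3, 2)
  u_2 = (2, -2, -2)
  u_3 = (25/42, 5/42, 10/21)

Orthogonality check:
  u_2 · u_1 = 0 (should be 0)
  u_3 · u_1 = 0 (should be 0)
  u_3 · u_2 = 0 (should be 0)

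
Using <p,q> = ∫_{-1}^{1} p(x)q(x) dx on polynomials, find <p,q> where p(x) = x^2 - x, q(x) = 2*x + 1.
<p,q> = -2/3

Expand the product: p(x)·q(x) = 2*x^3 - x^2 - x.
∫_{-1}^{1} of each monomial x^k gives [2/(k+1) if k even, 0 if k odd]. Integrating term-by-term (or equivalently evaluating the antiderivative F(x) = x^4/2 - x^3/3 - x^2/2 at the endpoints):
  F(1) − F(−1) = -1/3 − (1/3) = -2/3.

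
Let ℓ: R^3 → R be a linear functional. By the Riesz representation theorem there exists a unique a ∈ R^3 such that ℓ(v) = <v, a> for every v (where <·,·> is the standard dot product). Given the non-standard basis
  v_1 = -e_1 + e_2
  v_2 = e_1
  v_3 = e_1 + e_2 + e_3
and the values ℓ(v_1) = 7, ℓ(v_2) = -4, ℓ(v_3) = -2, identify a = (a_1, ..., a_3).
a = (-4, 3, -1)

Write a = (a_1, ..., a_3) in the standard basis. For each basis vector v_i, ℓ(v_i) = <v_i, a> is a linear equation in the a_j's. Collect the n equations into a matrix system V a = ℓ, where row i of V is v_i (expressed in the standard basis). Since V is invertible (lower-triangular with 1s on the diagonal, up to permutation), solve by back-substitution:
  V =
[[-1, 1, 0],
 [1, 0, 0],
 [1, 1, 1]]
  V a = (7, -4, -2)
Solving gives a = (-4, 3, -1).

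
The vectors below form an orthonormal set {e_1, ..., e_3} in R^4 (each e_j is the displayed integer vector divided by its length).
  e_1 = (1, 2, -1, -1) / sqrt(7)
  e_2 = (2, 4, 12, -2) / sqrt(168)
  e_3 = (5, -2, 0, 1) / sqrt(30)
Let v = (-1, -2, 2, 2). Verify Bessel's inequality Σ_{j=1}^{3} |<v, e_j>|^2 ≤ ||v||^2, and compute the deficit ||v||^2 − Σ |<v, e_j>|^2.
Σ |<v, e_j>|^2 = 61/5; ||v||^2 = 13; deficit = 4/5

Write each e_j = u_j / sqrt(<u_j, u_j>) where u_j is the displayed integer vector. Then <v, e_j> = <v, u_j> / sqrt(<u_j, u_j>), so |<v, e_j>|^2 = <v, u_j>^2 / <u_j, u_j>.
Coefficients: <v, e_1> = -9/sqrt(7), <v, e_2> = 10/sqrt(168), <v, e_3> = 1/sqrt(30).
Square and sum: Σ |<v, e_j>|^2 = 61/5.
Compute ||v||^2 = v·v = 13.
Deficit = 13 − 61/5 = 4/5 ≥ 0, confirming Bessel's inequality. (The deficit equals ||v − Σ <v,e_j> e_j||^2, the squared distance from v to span{e_j}.)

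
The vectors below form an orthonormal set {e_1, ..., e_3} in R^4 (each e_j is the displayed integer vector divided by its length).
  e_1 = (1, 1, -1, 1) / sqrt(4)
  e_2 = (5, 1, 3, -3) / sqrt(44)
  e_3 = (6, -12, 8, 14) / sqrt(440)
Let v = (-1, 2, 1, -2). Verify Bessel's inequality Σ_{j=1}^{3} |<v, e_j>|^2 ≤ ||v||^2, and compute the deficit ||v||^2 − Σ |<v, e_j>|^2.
Σ |<v, e_j>|^2 = 15/2; ||v||^2 = 10; deficit = 5/2

Write each e_j = u_j / sqrt(<u_j, u_j>) where u_j is the displayed integer vector. Then <v, e_j> = <v, u_j> / sqrt(<u_j, u_j>), so |<v, e_j>|^2 = <v, u_j>^2 / <u_j, u_j>.
Coefficients: <v, e_1> = -2/sqrt(4), <v, e_2> = 6/sqrt(44), <v, e_3> = -50/sqrt(440).
Square and sum: Σ |<v, e_j>|^2 = 15/2.
Compute ||v||^2 = v·v = 10.
Deficit = 10 − 15/2 = 5/2 ≥ 0, confirming Bessel's inequality. (The deficit equals ||v − Σ <v,e_j> e_j||^2, the squared distance from v to span{e_j}.)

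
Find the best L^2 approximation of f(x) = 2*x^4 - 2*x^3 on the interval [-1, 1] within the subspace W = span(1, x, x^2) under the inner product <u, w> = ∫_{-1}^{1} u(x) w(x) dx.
g(x) = 12*x^2/7 - 6*x/5 - 6/35

The best approximation g ∈ W is the orthogonal projection of f onto W. Writing g = a_0 + a_1 x + a_2 x^2, the coefficients solve the normal equations G · a = b where
  G_{ij} = <φ_i, φ_j> and b_i = <f, φ_i>, with φ_0 = 1, φ_1 = x, φ_2 = x^2.
G =
  [2, 0, 2/3]
  [0, 2/3, 0]
  [2/3, 0, 2/5],
b = (4/5, -4/5, 4/7).
Solving gives a_0 = -6/35, a_1 = -6/5, a_2 = 12/7, so
  g(x) = 12*x^2/7 - 6*x/5 - 6/35.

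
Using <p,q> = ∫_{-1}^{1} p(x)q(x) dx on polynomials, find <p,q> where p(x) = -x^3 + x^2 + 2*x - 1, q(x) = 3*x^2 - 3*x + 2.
<p,q> = -94/15

Expand the product: p(x)·q(x) = -3*x^5 + 6*x^4 + x^3 - 7*x^2 + 7*x - 2.
∫_{-1}^{1} of each monomial x^k gives [2/(k+1) if k even, 0 if k odd]. Integrating term-by-term (or equivalently evaluating the antiderivative F(x) = -x^6/2 + 6*x^5/5 + x^4/4 - 7*x^3/3 + 7*x^2/2 - 2*x at the endpoints):
  F(1) − F(−1) = 7/60 − (383/60) = -94/15.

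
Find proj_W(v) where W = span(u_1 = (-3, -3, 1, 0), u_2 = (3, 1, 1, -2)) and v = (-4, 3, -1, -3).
proj_W(v) = (-30/41, -3/41, -17/41, 27/41)

Set up U = [u_1 | ... | u_2] ∈ R^(4×2). The projector onto W = col(U) is P = U (U^T U)^(-1) U^T.
Compute U^T U =
  [19, -11]
  [-11, 15],
and U^T v = (2, -4).
Solve U^T U · c = U^T v for the coefficients: c = (-7/82, -27/82). The projection is proj_W(v) = U c.
Check: (v - proj_W(v)) · u_1 = 0  (should be 0).
Check: (v - proj_W(v)) · u_2 = 0  (should be 0).
Result: proj_W(v) = (-30/41, -3/41, -17/41, 27/41).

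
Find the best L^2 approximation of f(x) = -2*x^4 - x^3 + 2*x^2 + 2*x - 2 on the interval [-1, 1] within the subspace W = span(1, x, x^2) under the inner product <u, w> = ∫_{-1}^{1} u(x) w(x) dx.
g(x) = 2*x^2/7 + 7*x/5 - 64/35

The best approximation g ∈ W is the orthogonal projection of f onto W. Writing g = a_0 + a_1 x + a_2 x^2, the coefficients solve the normal equations G · a = b where
  G_{ij} = <φ_i, φ_j> and b_i = <f, φ_i>, with φ_0 = 1, φ_1 = x, φ_2 = x^2.
G =
  [2, 0, 2/3]
  [0, 2/3, 0]
  [2/3, 0, 2/5],
b = (-52/15, 14/15, -116/105).
Solving gives a_0 = -64/35, a_1 = 7/5, a_2 = 2/7, so
  g(x) = 2*x^2/7 + 7*x/5 - 64/35.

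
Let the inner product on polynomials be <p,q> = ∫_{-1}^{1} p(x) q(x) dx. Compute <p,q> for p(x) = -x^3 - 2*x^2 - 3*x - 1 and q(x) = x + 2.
<p,q> = -136/15

Expand the product: p(x)·q(x) = -x^4 - 4*x^3 - 7*x^2 - 7*x - 2.
∫_{-1}^{1} of each monomial x^k gives [2/(k+1) if k even, 0 if k odd]. Integrating term-by-term (or equivalently evaluating the antiderivative F(x) = -x^5/5 - x^4 - 7*x^3/3 - 7*x^2/2 - 2*x at the endpoints):
  F(1) − F(−1) = -271/30 − (1/30) = -136/15.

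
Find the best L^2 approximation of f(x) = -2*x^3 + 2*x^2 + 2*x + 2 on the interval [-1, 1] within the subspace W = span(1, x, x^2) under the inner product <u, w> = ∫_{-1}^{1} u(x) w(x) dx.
g(x) = 2*x^2 + 4*x/5 + 2

The best approximation g ∈ W is the orthogonal projection of f onto W. Writing g = a_0 + a_1 x + a_2 x^2, the coefficients solve the normal equations G · a = b where
  G_{ij} = <φ_i, φ_j> and b_i = <f, φ_i>, with φ_0 = 1, φ_1 = x, φ_2 = x^2.
G =
  [2, 0, 2/3]
  [0, 2/3, 0]
  [2/3, 0, 2/5],
b = (16/3, 8/15, 32/15).
Solving gives a_0 = 2, a_1 = 4/5, a_2 = 2, so
  g(x) = 2*x^2 + 4*x/5 + 2.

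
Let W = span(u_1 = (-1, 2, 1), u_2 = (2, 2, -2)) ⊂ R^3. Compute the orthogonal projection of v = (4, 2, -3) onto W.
proj_W(v) = (7/2, 2, -7/2)

Set up U = [u_1 | ... | u_2] ∈ R^(3×2). The projector onto W = col(U) is P = U (U^T U)^(-1) U^T.
Compute U^T U =
  [6, 0]
  [0, 12],
and U^T v = (-3, 18).
Solve U^T U · c = U^T v for the coefficients: c = (-1/2, 3/2). The projection is proj_W(v) = U c.
Check: (v - proj_W(v)) · u_1 = 0  (should be 0).
Check: (v - proj_W(v)) · u_2 = 0  (should be 0).
Result: proj_W(v) = (7/2, 2, -7/2).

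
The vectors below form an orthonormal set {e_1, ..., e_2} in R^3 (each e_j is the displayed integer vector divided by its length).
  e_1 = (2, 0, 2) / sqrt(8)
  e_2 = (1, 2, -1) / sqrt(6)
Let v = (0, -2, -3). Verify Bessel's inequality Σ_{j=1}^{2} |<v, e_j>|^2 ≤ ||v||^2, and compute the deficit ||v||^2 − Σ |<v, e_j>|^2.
Σ |<v, e_j>|^2 = 14/3; ||v||^2 = 13; deficit = 25/3

Write each e_j = u_j / sqrt(<u_j, u_j>) where u_j is the displayed integer vector. Then <v, e_j> = <v, u_j> / sqrt(<u_j, u_j>), so |<v, e_j>|^2 = <v, u_j>^2 / <u_j, u_j>.
Coefficients: <v, e_1> = -6/sqrt(8), <v, e_2> = -1/sqrt(6).
Square and sum: Σ |<v, e_j>|^2 = 14/3.
Compute ||v||^2 = v·v = 13.
Deficit = 13 − 14/3 = 25/3 ≥ 0, confirming Bessel's inequality. (The deficit equals ||v − Σ <v,e_j> e_j||^2, the squared distance from v to span{e_j}.)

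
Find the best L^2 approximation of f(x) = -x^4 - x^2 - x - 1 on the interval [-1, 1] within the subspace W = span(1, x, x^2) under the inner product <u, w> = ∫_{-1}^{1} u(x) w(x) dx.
g(x) = -13*x^2/7 - x - 32/35

The best approximation g ∈ W is the orthogonal projection of f onto W. Writing g = a_0 + a_1 x + a_2 x^2, the coefficients solve the normal equations G · a = b where
  G_{ij} = <φ_i, φ_j> and b_i = <f, φ_i>, with φ_0 = 1, φ_1 = x, φ_2 = x^2.
G =
  [2, 0, 2/3]
  [0, 2/3, 0]
  [2/3, 0, 2/5],
b = (-46/15, -2/3, -142/105).
Solving gives a_0 = -32/35, a_1 = -1, a_2 = -13/7, so
  g(x) = -13*x^2/7 - x - 32/35.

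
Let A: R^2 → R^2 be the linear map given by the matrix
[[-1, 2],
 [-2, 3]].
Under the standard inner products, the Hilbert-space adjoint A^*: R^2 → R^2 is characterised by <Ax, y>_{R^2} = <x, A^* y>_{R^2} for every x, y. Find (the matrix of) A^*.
A^* = A^T =
[[-1, -2],
 [2, 3]]

For real matrices with standard dot products, the defining identity <Ax, y> = <x, A^* y> gives (Ax)^T y = x^T (A^*) y, i.e. x^T A^T y = x^T (A^*) y. Since this holds for all x, y, we must have A^* = A^T. Therefore
A^* =
[[-1, -2],
 [2, 3]].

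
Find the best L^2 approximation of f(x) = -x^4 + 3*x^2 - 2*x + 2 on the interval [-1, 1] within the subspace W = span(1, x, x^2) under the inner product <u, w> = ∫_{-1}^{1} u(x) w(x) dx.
g(x) = 15*x^2/7 - 2*x + 73/35

The best approximation g ∈ W is the orthogonal projection of f onto W. Writing g = a_0 + a_1 x + a_2 x^2, the coefficients solve the normal equations G · a = b where
  G_{ij} = <φ_i, φ_j> and b_i = <f, φ_i>, with φ_0 = 1, φ_1 = x, φ_2 = x^2.
G =
  [2, 0, 2/3]
  [0, 2/3, 0]
  [2/3, 0, 2/5],
b = (28/5, -4/3, 236/105).
Solving gives a_0 = 73/35, a_1 = -2, a_2 = 15/7, so
  g(x) = 15*x^2/7 - 2*x + 73/35.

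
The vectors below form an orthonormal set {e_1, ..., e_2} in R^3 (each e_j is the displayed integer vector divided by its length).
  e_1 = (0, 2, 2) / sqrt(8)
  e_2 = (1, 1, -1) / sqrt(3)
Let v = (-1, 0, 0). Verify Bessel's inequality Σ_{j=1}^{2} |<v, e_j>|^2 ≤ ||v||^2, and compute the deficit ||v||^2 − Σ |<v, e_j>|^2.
Σ |<v, e_j>|^2 = 1/3; ||v||^2 = 1; deficit = 2/3

Write each e_j = u_j / sqrt(<u_j, u_j>) where u_j is the displayed integer vector. Then <v, e_j> = <v, u_j> / sqrt(<u_j, u_j>), so |<v, e_j>|^2 = <v, u_j>^2 / <u_j, u_j>.
Coefficients: <v, e_1> = 0/sqrt(8), <v, e_2> = -1/sqrt(3).
Square and sum: Σ |<v, e_j>|^2 = 1/3.
Compute ||v||^2 = v·v = 1.
Deficit = 1 − 1/3 = 2/3 ≥ 0, confirming Bessel's inequality. (The deficit equals ||v − Σ <v,e_j> e_j||^2, the squared distance from v to span{e_j}.)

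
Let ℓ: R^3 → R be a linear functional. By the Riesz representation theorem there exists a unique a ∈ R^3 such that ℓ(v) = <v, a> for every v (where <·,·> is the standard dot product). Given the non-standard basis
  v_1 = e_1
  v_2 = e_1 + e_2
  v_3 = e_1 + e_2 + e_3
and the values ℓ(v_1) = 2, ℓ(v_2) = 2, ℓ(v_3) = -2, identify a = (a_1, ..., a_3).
a = (2, 0, -4)

Write a = (a_1, ..., a_3) in the standard basis. For each basis vector v_i, ℓ(v_i) = <v_i, a> is a linear equation in the a_j's. Collect the n equations into a matrix system V a = ℓ, where row i of V is v_i (expressed in the standard basis). Since V is invertible (lower-triangular with 1s on the diagonal, up to permutation), solve by back-substitution:
  V =
[[1, 0, 0],
 [1, 1, 0],
 [1, 1, 1]]
  V a = (2, 2, -2)
Solving gives a = (2, 0, -4).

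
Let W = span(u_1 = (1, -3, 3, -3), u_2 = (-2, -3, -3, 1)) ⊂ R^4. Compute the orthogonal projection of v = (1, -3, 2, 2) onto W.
proj_W(v) = (-23/619, -1137/619, 333/619, -601/619)

Set up U = [u_1 | ... | u_2] ∈ R^(4×2). The projector onto W = col(U) is P = U (U^T U)^(-1) U^T.
Compute U^T U =
  [28, -5]
  [-5, 23],
and U^T v = (10, 3).
Solve U^T U · c = U^T v for the coefficients: c = (245/619, 134/619). The projection is proj_W(v) = U c.
Check: (v - proj_W(v)) · u_1 = 0  (should be 0).
Check: (v - proj_W(v)) · u_2 = 0  (should be 0).
Result: proj_W(v) = (-23/619, -1137/619, 333/619, -601/619).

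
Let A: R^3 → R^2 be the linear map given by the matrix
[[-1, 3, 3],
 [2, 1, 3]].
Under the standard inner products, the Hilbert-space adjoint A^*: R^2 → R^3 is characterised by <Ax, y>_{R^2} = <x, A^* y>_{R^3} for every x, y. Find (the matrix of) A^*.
A^* = A^T =
[[-1, 2],
 [3, 1],
 [3, 3]]

For real matrices with standard dot products, the defining identity <Ax, y> = <x, A^* y> gives (Ax)^T y = x^T (A^*) y, i.e. x^T A^T y = x^T (A^*) y. Since this holds for all x, y, we must have A^* = A^T. Therefore
A^* =
[[-1, 2],
 [3, 1],
 [3, 3]].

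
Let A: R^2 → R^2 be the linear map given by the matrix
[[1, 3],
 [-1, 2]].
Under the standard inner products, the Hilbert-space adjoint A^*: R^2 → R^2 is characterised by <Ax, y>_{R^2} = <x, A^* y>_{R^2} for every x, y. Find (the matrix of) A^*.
A^* = A^T =
[[1, -1],
 [3, 2]]

For real matrices with standard dot products, the defining identity <Ax, y> = <x, A^* y> gives (Ax)^T y = x^T (A^*) y, i.e. x^T A^T y = x^T (A^*) y. Since this holds for all x, y, we must have A^* = A^T. Therefore
A^* =
[[1, -1],
 [3, 2]].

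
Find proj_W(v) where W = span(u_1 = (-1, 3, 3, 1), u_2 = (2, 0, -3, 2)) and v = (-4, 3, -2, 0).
proj_W(v) = (-55/259, 303/259, 234/259, 21/37)

Set up U = [u_1 | ... | u_2] ∈ R^(4×2). The projector onto W = col(U) is P = U (U^T U)^(-1) U^T.
Compute U^T U =
  [20, -9]
  [-9, 17],
and U^T v = (7, -2).
Solve U^T U · c = U^T v for the coefficients: c = (101/259, 23/259). The projection is proj_W(v) = U c.
Check: (v - proj_W(v)) · u_1 = 0  (should be 0).
Check: (v - proj_W(v)) · u_2 = 0  (should be 0).
Result: proj_W(v) = (-55/259, 303/259, 234/259, 21/37).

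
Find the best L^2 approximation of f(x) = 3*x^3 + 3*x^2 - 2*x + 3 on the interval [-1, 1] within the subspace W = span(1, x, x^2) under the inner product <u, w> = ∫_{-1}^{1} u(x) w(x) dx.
g(x) = 3*x^2 - x/5 + 3

The best approximation g ∈ W is the orthogonal projection of f onto W. Writing g = a_0 + a_1 x + a_2 x^2, the coefficients solve the normal equations G · a = b where
  G_{ij} = <φ_i, φ_j> and b_i = <f, φ_i>, with φ_0 = 1, φ_1 = x, φ_2 = x^2.
G =
  [2, 0, 2/3]
  [0, 2/3, 0]
  [2/3, 0, 2/5],
b = (8, -2/15, 16/5).
Solving gives a_0 = 3, a_1 = -1/5, a_2 = 3, so
  g(x) = 3*x^2 - x/5 + 3.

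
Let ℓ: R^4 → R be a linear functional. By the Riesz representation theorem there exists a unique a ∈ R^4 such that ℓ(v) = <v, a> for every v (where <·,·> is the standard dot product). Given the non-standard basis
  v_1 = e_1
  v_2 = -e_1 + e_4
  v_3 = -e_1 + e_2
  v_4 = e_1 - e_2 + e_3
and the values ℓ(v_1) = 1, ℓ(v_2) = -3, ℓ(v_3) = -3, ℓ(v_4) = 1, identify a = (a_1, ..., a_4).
a = (1, -2, -2, -2)

Write a = (a_1, ..., a_4) in the standard basis. For each basis vector v_i, ℓ(v_i) = <v_i, a> is a linear equation in the a_j's. Collect the n equations into a matrix system V a = ℓ, where row i of V is v_i (expressed in the standard basis). Since V is invertible (lower-triangular with 1s on the diagonal, up to permutation), solve by back-substitution:
  V =
[[1, 0, 0, 0],
 [-1, 0, 0, 1],
 [-1, 1, 0, 0],
 [1, -1, 1, 0]]
  V a = (1, -3, -3, 1)
Solving gives a = (1, -2, -2, -2).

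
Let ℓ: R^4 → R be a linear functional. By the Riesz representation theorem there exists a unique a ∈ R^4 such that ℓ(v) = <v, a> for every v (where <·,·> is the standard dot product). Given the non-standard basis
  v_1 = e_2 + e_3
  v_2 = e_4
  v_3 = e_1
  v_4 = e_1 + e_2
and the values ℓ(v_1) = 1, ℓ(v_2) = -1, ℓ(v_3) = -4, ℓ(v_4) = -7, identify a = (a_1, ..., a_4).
a = (-4, -3, 4, -1)

Write a = (a_1, ..., a_4) in the standard basis. For each basis vector v_i, ℓ(v_i) = <v_i, a> is a linear equation in the a_j's. Collect the n equations into a matrix system V a = ℓ, where row i of V is v_i (expressed in the standard basis). Since V is invertible (lower-triangular with 1s on the diagonal, up to permutation), solve by back-substitution:
  V =
[[0, 1, 1, 0],
 [0, 0, 0, 1],
 [1, 0, 0, 0],
 [1, 1, 0, 0]]
  V a = (1, -1, -4, -7)
Solving gives a = (-4, -3, 4, -1).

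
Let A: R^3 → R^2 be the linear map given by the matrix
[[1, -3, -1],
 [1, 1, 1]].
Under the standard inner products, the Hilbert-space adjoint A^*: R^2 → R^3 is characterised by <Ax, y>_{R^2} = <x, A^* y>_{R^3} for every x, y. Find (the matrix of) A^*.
A^* = A^T =
[[1, 1],
 [-3, 1],
 [-1, 1]]

For real matrices with standard dot products, the defining identity <Ax, y> = <x, A^* y> gives (Ax)^T y = x^T (A^*) y, i.e. x^T A^T y = x^T (A^*) y. Since this holds for all x, y, we must have A^* = A^T. Therefore
A^* =
[[1, 1],
 [-3, 1],
 [-1, 1]].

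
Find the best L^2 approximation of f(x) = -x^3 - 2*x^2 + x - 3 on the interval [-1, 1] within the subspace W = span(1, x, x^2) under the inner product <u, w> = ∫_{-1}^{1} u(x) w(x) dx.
g(x) = -2*x^2 + 2*x/5 - 3

The best approximation g ∈ W is the orthogonal projection of f onto W. Writing g = a_0 + a_1 x + a_2 x^2, the coefficients solve the normal equations G · a = b where
  G_{ij} = <φ_i, φ_j> and b_i = <f, φ_i>, with φ_0 = 1, φ_1 = x, φ_2 = x^2.
G =
  [2, 0, 2/3]
  [0, 2/3, 0]
  [2/3, 0, 2/5],
b = (-22/3, 4/15, -14/5).
Solving gives a_0 = -3, a_1 = 2/5, a_2 = -2, so
  g(x) = -2*x^2 + 2*x/5 - 3.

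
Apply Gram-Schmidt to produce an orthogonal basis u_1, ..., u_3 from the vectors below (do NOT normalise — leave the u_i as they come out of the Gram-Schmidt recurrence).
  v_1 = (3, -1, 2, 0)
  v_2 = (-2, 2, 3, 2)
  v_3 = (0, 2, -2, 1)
Orthogonal basis:
  u_1 = (3, -1, 2, 0)
  u_2 = (-11/7, 13/7, 23/7, 2)
  u_3 = (177/145, 239/145, -146/145, 157/145)

Apply the Gram-Schmidt recurrence
  u_1 = v_1
  u_i = v_i − Σ_{j<i} ((v_i · u_j) / (u_j · u_j)) · u_j.

Step by step this gives:
  u_1 = (3, -1, 2, 0)
  u_2 = (-11/7, 13/7, 23/7, 2)
  u_3 = (177/145, 239/145, -146/145, 157/145)

Orthogonality check:
  u_2 · u_1 = 0 (should be 0)
  u_3 · u_1 = 0 (should be 0)
  u_3 · u_2 = 0 (should be 0)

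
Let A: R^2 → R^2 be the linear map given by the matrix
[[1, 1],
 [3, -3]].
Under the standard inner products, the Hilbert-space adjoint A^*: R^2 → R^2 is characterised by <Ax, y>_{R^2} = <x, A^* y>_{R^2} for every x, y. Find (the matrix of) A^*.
A^* = A^T =
[[1, 3],
 [1, -3]]

For real matrices with standard dot products, the defining identity <Ax, y> = <x, A^* y> gives (Ax)^T y = x^T (A^*) y, i.e. x^T A^T y = x^T (A^*) y. Since this holds for all x, y, we must have A^* = A^T. Therefore
A^* =
[[1, 3],
 [1, -3]].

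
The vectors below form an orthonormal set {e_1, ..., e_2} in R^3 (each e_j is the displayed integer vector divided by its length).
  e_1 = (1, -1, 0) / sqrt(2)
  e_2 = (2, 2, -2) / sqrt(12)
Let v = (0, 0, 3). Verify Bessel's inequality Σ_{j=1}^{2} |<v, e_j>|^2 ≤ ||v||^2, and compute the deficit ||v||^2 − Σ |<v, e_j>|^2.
Σ |<v, e_j>|^2 = 3; ||v||^2 = 9; deficit = 6

Write each e_j = u_j / sqrt(<u_j, u_j>) where u_j is the displayed integer vector. Then <v, e_j> = <v, u_j> / sqrt(<u_j, u_j>), so |<v, e_j>|^2 = <v, u_j>^2 / <u_j, u_j>.
Coefficients: <v, e_1> = 0/sqrt(2), <v, e_2> = -6/sqrt(12).
Square and sum: Σ |<v, e_j>|^2 = 3.
Compute ||v||^2 = v·v = 9.
Deficit = 9 − 3 = 6 ≥ 0, confirming Bessel's inequality. (The deficit equals ||v − Σ <v,e_j> e_j||^2, the squared distance from v to span{e_j}.)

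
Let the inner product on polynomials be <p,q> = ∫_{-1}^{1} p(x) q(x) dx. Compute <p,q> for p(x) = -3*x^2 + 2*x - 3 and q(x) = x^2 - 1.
<p,q> = 24/5

Expand the product: p(x)·q(x) = -3*x^4 + 2*x^3 - 2*x + 3.
∫_{-1}^{1} of each monomial x^k gives [2/(k+1) if k even, 0 if k odd]. Integrating term-by-term (or equivalently evaluating the antiderivative F(x) = -3*x^5/5 + x^4/2 - x^2 + 3*x at the endpoints):
  F(1) − F(−1) = 19/10 − (-29/10) = 24/5.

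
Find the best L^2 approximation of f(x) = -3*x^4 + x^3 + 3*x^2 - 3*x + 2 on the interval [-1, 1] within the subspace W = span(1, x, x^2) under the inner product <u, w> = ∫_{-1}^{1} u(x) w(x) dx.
g(x) = 3*x^2/7 - 12*x/5 + 79/35

The best approximation g ∈ W is the orthogonal projection of f onto W. Writing g = a_0 + a_1 x + a_2 x^2, the coefficients solve the normal equations G · a = b where
  G_{ij} = <φ_i, φ_j> and b_i = <f, φ_i>, with φ_0 = 1, φ_1 = x, φ_2 = x^2.
G =
  [2, 0, 2/3]
  [0, 2/3, 0]
  [2/3, 0, 2/5],
b = (24/5, -8/5, 176/105).
Solving gives a_0 = 79/35, a_1 = -12/5, a_2 = 3/7, so
  g(x) = 3*x^2/7 - 12*x/5 + 79/35.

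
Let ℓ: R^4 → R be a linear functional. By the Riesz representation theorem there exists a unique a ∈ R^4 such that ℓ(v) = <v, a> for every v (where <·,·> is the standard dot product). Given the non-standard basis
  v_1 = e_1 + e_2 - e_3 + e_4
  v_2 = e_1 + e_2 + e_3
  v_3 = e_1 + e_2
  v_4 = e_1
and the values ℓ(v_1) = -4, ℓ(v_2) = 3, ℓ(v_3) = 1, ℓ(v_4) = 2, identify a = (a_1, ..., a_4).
a = (2, -1, 2, -3)

Write a = (a_1, ..., a_4) in the standard basis. For each basis vector v_i, ℓ(v_i) = <v_i, a> is a linear equation in the a_j's. Collect the n equations into a matrix system V a = ℓ, where row i of V is v_i (expressed in the standard basis). Since V is invertible (lower-triangular with 1s on the diagonal, up to permutation), solve by back-substitution:
  V =
[[1, 1, -1, 1],
 [1, 1, 1, 0],
 [1, 1, 0, 0],
 [1, 0, 0, 0]]
  V a = (-4, 3, 1, 2)
Solving gives a = (2, -1, 2, -3).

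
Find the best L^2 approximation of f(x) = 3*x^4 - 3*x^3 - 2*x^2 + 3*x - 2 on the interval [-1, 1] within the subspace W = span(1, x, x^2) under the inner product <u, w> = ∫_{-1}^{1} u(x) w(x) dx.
g(x) = 4*x^2/7 + 6*x/5 - 79/35

The best approximation g ∈ W is the orthogonal projection of f onto W. Writing g = a_0 + a_1 x + a_2 x^2, the coefficients solve the normal equations G · a = b where
  G_{ij} = <φ_i, φ_j> and b_i = <f, φ_i>, with φ_0 = 1, φ_1 = x, φ_2 = x^2.
G =
  [2, 0, 2/3]
  [0, 2/3, 0]
  [2/3, 0, 2/5],
b = (-62/15, 4/5, -134/105).
Solving gives a_0 = -79/35, a_1 = 6/5, a_2 = 4/7, so
  g(x) = 4*x^2/7 + 6*x/5 - 79/35.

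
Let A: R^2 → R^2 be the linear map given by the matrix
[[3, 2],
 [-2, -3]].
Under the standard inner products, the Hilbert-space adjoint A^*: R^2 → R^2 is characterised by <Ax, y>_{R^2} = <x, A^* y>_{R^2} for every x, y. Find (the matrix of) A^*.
A^* = A^T =
[[3, -2],
 [2, -3]]

For real matrices with standard dot products, the defining identity <Ax, y> = <x, A^* y> gives (Ax)^T y = x^T (A^*) y, i.e. x^T A^T y = x^T (A^*) y. Since this holds for all x, y, we must have A^* = A^T. Therefore
A^* =
[[3, -2],
 [2, -3]].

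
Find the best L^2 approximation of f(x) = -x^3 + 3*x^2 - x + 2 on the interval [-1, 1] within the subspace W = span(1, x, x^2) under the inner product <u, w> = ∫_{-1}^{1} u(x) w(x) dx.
g(x) = 3*x^2 - 8*x/5 + 2

The best approximation g ∈ W is the orthogonal projection of f onto W. Writing g = a_0 + a_1 x + a_2 x^2, the coefficients solve the normal equations G · a = b where
  G_{ij} = <φ_i, φ_j> and b_i = <f, φ_i>, with φ_0 = 1, φ_1 = x, φ_2 = x^2.
G =
  [2, 0, 2/3]
  [0, 2/3, 0]
  [2/3, 0, 2/5],
b = (6, -16/15, 38/15).
Solving gives a_0 = 2, a_1 = -8/5, a_2 = 3, so
  g(x) = 3*x^2 - 8*x/5 + 2.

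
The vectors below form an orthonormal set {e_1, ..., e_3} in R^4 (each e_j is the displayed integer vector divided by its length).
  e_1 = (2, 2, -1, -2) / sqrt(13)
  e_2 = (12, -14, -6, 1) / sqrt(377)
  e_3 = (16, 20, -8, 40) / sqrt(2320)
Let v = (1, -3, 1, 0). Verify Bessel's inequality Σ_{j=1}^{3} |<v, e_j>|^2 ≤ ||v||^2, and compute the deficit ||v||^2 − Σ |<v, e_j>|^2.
Σ |<v, e_j>|^2 = 46/5; ||v||^2 = 11; deficit = 9/5

Write each e_j = u_j / sqrt(<u_j, u_j>) where u_j is the displayed integer vector. Then <v, e_j> = <v, u_j> / sqrt(<u_j, u_j>), so |<v, e_j>|^2 = <v, u_j>^2 / <u_j, u_j>.
Coefficients: <v, e_1> = -5/sqrt(13), <v, e_2> = 48/sqrt(377), <v, e_3> = -52/sqrt(2320).
Square and sum: Σ |<v, e_j>|^2 = 46/5.
Compute ||v||^2 = v·v = 11.
Deficit = 11 − 46/5 = 9/5 ≥ 0, confirming Bessel's inequality. (The deficit equals ||v − Σ <v,e_j> e_j||^2, the squared distance from v to span{e_j}.)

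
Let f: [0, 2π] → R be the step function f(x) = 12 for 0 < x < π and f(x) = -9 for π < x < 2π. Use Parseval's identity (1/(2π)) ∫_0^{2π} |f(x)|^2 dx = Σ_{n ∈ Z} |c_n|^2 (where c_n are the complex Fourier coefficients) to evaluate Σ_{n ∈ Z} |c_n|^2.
Σ |c_n|^2 = 225/2

Parseval equates the L^2 energy of f (normalised by 1/(2π)) with the ℓ^2 sum of its Fourier coefficients: (1/(2π)) ∫_0^{2π} |f|^2 = Σ |c_n|^2.
Compute the left side: (1/(2π)) [∫_0^π 12^2 dx + ∫_π^{2π} (-9)^2 dx] = (1/(2π)) · (144π + 81π) = (144 + 81)/2 = 225/2.
So Σ_{n ∈ Z} |c_n|^2 = 225/2.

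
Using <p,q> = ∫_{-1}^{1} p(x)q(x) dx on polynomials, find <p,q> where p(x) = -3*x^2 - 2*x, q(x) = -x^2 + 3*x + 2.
<p,q> = -34/5

Expand the product: p(x)·q(x) = 3*x^4 - 7*x^3 - 12*x^2 - 4*x.
∫_{-1}^{1} of each monomial x^k gives [2/(k+1) if k even, 0 if k odd]. Integrating term-by-term (or equivalently evaluating the antiderivative F(x) = 3*x^5/5 - 7*x^4/4 - 4*x^3 - 2*x^2 at the endpoints):
  F(1) − F(−1) = -143/20 − (-7/20) = -34/5.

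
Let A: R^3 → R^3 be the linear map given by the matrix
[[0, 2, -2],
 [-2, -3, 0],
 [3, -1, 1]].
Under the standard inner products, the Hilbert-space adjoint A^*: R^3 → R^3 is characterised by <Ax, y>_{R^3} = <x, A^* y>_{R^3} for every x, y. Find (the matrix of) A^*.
A^* = A^T =
[[0, -2, 3],
 [2, -3, -1],
 [-2, 0, 1]]

For real matrices with standard dot products, the defining identity <Ax, y> = <x, A^* y> gives (Ax)^T y = x^T (A^*) y, i.e. x^T A^T y = x^T (A^*) y. Since this holds for all x, y, we must have A^* = A^T. Therefore
A^* =
[[0, -2, 3],
 [2, -3, -1],
 [-2, 0, 1]].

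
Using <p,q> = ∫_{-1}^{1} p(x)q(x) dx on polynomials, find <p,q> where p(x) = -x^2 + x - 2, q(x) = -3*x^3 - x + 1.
<p,q> = -98/15

Expand the product: p(x)·q(x) = 3*x^5 - 3*x^4 + 7*x^3 - 2*x^2 + 3*x - 2.
∫_{-1}^{1} of each monomial x^k gives [2/(k+1) if k even, 0 if k odd]. Integrating term-by-term (or equivalently evaluating the antiderivative F(x) = x^6/2 - 3*x^5/5 + 7*x^4/4 - 2*x^3/3 + 3*x^2/2 - 2*x at the endpoints):
  F(1) − F(−1) = 29/60 − (421/60) = -98/15.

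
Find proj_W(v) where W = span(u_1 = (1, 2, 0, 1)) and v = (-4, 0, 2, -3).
proj_W(v) = (-7/6, -7/3, 0, -7/6)

Set up U = [u_1 | ... | u_1] ∈ R^(4×1). The projector onto W = col(U) is P = U (U^T U)^(-1) U^T.
Compute U^T U =
  [6],
and U^T v = (-7).
Solve U^T U · c = U^T v for the coefficients: c = (-7/6). The projection is proj_W(v) = U c.
Check: (v - proj_W(v)) · u_1 = 0  (should be 0).
Result: proj_W(v) = (-7/6, -7/3, 0, -7/6).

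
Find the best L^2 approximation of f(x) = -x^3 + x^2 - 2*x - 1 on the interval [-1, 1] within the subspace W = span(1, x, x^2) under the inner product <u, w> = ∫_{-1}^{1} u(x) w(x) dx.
g(x) = x^2 - 13*x/5 - 1

The best approximation g ∈ W is the orthogonal projection of f onto W. Writing g = a_0 + a_1 x + a_2 x^2, the coefficients solve the normal equations G · a = b where
  G_{ij} = <φ_i, φ_j> and b_i = <f, φ_i>, with φ_0 = 1, φ_1 = x, φ_2 = x^2.
G =
  [2, 0, 2/3]
  [0, 2/3, 0]
  [2/3, 0, 2/5],
b = (-4/3, -26/15, -4/15).
Solving gives a_0 = -1, a_1 = -13/5, a_2 = 1, so
  g(x) = x^2 - 13*x/5 - 1.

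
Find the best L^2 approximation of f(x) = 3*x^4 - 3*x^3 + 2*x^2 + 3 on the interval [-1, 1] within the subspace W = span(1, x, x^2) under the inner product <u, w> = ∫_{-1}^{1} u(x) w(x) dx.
g(x) = 32*x^2/7 - 9*x/5 + 96/35

The best approximation g ∈ W is the orthogonal projection of f onto W. Writing g = a_0 + a_1 x + a_2 x^2, the coefficients solve the normal equations G · a = b where
  G_{ij} = <φ_i, φ_j> and b_i = <f, φ_i>, with φ_0 = 1, φ_1 = x, φ_2 = x^2.
G =
  [2, 0, 2/3]
  [0, 2/3, 0]
  [2/3, 0, 2/5],
b = (128/15, -6/5, 128/35).
Solving gives a_0 = 96/35, a_1 = -9/5, a_2 = 32/7, so
  g(x) = 32*x^2/7 - 9*x/5 + 96/35.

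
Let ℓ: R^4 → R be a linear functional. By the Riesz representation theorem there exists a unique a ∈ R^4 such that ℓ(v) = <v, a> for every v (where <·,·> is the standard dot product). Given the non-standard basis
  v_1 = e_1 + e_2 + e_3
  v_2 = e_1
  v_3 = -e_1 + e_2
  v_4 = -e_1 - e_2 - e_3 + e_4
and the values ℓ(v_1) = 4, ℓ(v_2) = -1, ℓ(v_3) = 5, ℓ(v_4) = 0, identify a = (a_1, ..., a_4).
a = (-1, 4, 1, 4)

Write a = (a_1, ..., a_4) in the standard basis. For each basis vector v_i, ℓ(v_i) = <v_i, a> is a linear equation in the a_j's. Collect the n equations into a matrix system V a = ℓ, where row i of V is v_i (expressed in the standard basis). Since V is invertible (lower-triangular with 1s on the diagonal, up to permutation), solve by back-substitution:
  V =
[[1, 1, 1, 0],
 [1, 0, 0, 0],
 [-1, 1, 0, 0],
 [-1, -1, -1, 1]]
  V a = (4, -1, 5, 0)
Solving gives a = (-1, 4, 1, 4).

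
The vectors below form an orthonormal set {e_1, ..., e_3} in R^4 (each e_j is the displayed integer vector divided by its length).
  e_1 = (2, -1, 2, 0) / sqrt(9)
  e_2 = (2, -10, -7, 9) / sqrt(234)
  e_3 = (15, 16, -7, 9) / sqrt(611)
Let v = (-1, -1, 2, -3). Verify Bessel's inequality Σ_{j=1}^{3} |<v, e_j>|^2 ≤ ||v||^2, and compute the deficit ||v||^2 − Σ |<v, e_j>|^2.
Σ |<v, e_j>|^2 = 1329/94; ||v||^2 = 15; deficit = 81/94

Write each e_j = u_j / sqrt(<u_j, u_j>) where u_j is the displayed integer vector. Then <v, e_j> = <v, u_j> / sqrt(<u_j, u_j>), so |<v, e_j>|^2 = <v, u_j>^2 / <u_j, u_j>.
Coefficients: <v, e_1> = 3/sqrt(9), <v, e_2> = -33/sqrt(234), <v, e_3> = -72/sqrt(611).
Square and sum: Σ |<v, e_j>|^2 = 1329/94.
Compute ||v||^2 = v·v = 15.
Deficit = 15 − 1329/94 = 81/94 ≥ 0, confirming Bessel's inequality. (The deficit equals ||v − Σ <v,e_j> e_j||^2, the squared distance from v to span{e_j}.)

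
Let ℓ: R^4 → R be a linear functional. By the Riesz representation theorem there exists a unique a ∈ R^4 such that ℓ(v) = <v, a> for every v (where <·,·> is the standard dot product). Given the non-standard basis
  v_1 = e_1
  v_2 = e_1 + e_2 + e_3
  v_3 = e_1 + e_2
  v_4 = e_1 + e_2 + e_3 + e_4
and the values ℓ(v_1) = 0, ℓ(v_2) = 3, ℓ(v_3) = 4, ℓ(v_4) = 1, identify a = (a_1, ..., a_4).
a = (0, 4, -1, -2)

Write a = (a_1, ..., a_4) in the standard basis. For each basis vector v_i, ℓ(v_i) = <v_i, a> is a linear equation in the a_j's. Collect the n equations into a matrix system V a = ℓ, where row i of V is v_i (expressed in the standard basis). Since V is invertible (lower-triangular with 1s on the diagonal, up to permutation), solve by back-substitution:
  V =
[[1, 0, 0, 0],
 [1, 1, 1, 0],
 [1, 1, 0, 0],
 [1, 1, 1, 1]]
  V a = (0, 3, 4, 1)
Solving gives a = (0, 4, -1, -2).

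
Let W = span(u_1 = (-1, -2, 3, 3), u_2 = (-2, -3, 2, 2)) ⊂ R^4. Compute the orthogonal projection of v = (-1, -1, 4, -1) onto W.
proj_W(v) = (-58/83, -103/83, 122/83, 122/83)

Set up U = [u_1 | ... | u_2] ∈ R^(4×2). The projector onto W = col(U) is P = U (U^T U)^(-1) U^T.
Compute U^T U =
  [23, 20]
  [20, 21],
and U^T v = (12, 11).
Solve U^T U · c = U^T v for the coefficients: c = (32/83, 13/83). The projection is proj_W(v) = U c.
Check: (v - proj_W(v)) · u_1 = 0  (should be 0).
Check: (v - proj_W(v)) · u_2 = 0  (should be 0).
Result: proj_W(v) = (-58/83, -103/83, 122/83, 122/83).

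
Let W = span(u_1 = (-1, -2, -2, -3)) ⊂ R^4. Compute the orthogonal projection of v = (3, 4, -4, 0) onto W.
proj_W(v) = (1/6, 1/3, 1/3, 1/2)

Set up U = [u_1 | ... | u_1] ∈ R^(4×1). The projector onto W = col(U) is P = U (U^T U)^(-1) U^T.
Compute U^T U =
  [18],
and U^T v = (-3).
Solve U^T U · c = U^T v for the coefficients: c = (-1/6). The projection is proj_W(v) = U c.
Check: (v - proj_W(v)) · u_1 = 0  (should be 0).
Result: proj_W(v) = (1/6, 1/3, 1/3, 1/2).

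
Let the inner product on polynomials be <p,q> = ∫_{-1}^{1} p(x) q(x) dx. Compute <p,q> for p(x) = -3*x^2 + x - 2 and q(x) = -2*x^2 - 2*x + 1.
<p,q> = -34/15

Expand the product: p(x)·q(x) = 6*x^4 + 4*x^3 - x^2 + 5*x - 2.
∫_{-1}^{1} of each monomial x^k gives [2/(k+1) if k even, 0 if k odd]. Integrating term-by-term (or equivalently evaluating the antiderivative F(x) = 6*x^5/5 + x^4 - x^3/3 + 5*x^2/2 - 2*x at the endpoints):
  F(1) − F(−1) = 71/30 − (139/30) = -34/15.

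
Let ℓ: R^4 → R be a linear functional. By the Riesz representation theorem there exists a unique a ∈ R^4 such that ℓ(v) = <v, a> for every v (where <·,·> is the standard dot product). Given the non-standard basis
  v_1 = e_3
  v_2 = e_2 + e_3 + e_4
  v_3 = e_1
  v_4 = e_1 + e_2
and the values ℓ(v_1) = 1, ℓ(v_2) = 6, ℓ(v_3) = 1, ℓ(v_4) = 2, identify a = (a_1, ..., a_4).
a = (1, 1, 1, 4)

Write a = (a_1, ..., a_4) in the standard basis. For each basis vector v_i, ℓ(v_i) = <v_i, a> is a linear equation in the a_j's. Collect the n equations into a matrix system V a = ℓ, where row i of V is v_i (expressed in the standard basis). Since V is invertible (lower-triangular with 1s on the diagonal, up to permutation), solve by back-substitution:
  V =
[[0, 0, 1, 0],
 [0, 1, 1, 1],
 [1, 0, 0, 0],
 [1, 1, 0, 0]]
  V a = (1, 6, 1, 2)
Solving gives a = (1, 1, 1, 4).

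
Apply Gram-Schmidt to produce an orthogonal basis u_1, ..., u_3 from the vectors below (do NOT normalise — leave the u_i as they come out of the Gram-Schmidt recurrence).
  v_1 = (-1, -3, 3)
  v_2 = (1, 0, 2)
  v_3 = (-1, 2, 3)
Orthogonal basis:
  u_1 = (-1, -3, 3)
  u_2 = (24/19, 15/19, 23/19)
  u_3 = (-15/7, 25/14, 15/14)

Apply the Gram-Schmidt recurrence
  u_1 = v_1
  u_i = v_i − Σ_{j<i} ((v_i · u_j) / (u_j · u_j)) · u_j.

Step by step this gives:
  u_1 = (-1, -3, 3)
  u_2 = (24/19, 15/19, 23/19)
  u_3 = (-15/7, 25/14, 15/14)

Orthogonality check:
  u_2 · u_1 = 0 (should be 0)
  u_3 · u_1 = 0 (should be 0)
  u_3 · u_2 = 0 (should be 0)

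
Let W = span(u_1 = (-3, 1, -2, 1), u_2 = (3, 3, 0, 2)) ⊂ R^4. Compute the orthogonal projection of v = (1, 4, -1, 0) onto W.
proj_W(v) = (333/314, 837/314, -126/157, 300/157)

Set up U = [u_1 | ... | u_2] ∈ R^(4×2). The projector onto W = col(U) is P = U (U^T U)^(-1) U^T.
Compute U^T U =
  [15, -4]
  [-4, 22],
and U^T v = (3, 15).
Solve U^T U · c = U^T v for the coefficients: c = (63/157, 237/314). The projection is proj_W(v) = U c.
Check: (v - proj_W(v)) · u_1 = 0  (should be 0).
Check: (v - proj_W(v)) · u_2 = 0  (should be 0).
Result: proj_W(v) = (333/314, 837/314, -126/157, 300/157).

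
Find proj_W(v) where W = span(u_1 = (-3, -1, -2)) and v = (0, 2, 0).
proj_W(v) = (3/7, 1/7, 2/7)

Set up U = [u_1 | ... | u_1] ∈ R^(3×1). The projector onto W = col(U) is P = U (U^T U)^(-1) U^T.
Compute U^T U =
  [14],
and U^T v = (-2).
Solve U^T U · c = U^T v for the coefficients: c = (-1/7). The projection is proj_W(v) = U c.
Check: (v - proj_W(v)) · u_1 = 0  (should be 0).
Result: proj_W(v) = (3/7, 1/7, 2/7).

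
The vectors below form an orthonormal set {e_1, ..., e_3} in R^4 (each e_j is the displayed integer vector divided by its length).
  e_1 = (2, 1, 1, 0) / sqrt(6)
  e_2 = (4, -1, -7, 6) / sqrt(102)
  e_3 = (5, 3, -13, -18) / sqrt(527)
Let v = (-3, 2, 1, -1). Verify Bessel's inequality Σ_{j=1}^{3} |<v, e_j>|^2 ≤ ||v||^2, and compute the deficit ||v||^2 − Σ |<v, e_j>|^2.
Σ |<v, e_j>|^2 = 269/31; ||v||^2 = 15; deficit = 196/31

Write each e_j = u_j / sqrt(<u_j, u_j>) where u_j is the displayed integer vector. Then <v, e_j> = <v, u_j> / sqrt(<u_j, u_j>), so |<v, e_j>|^2 = <v, u_j>^2 / <u_j, u_j>.
Coefficients: <v, e_1> = -3/sqrt(6), <v, e_2> = -27/sqrt(102), <v, e_3> = -4/sqrt(527).
Square and sum: Σ |<v, e_j>|^2 = 269/31.
Compute ||v||^2 = v·v = 15.
Deficit = 15 − 269/31 = 196/31 ≥ 0, confirming Bessel's inequality. (The deficit equals ||v − Σ <v,e_j> e_j||^2, the squared distance from v to span{e_j}.)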